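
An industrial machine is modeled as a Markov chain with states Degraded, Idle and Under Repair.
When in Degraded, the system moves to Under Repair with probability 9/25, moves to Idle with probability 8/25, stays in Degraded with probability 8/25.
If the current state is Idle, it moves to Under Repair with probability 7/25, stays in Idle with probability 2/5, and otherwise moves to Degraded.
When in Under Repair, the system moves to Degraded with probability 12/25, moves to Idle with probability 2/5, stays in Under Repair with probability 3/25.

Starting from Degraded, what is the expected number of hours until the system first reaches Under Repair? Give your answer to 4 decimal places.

Let t(s) be the expected number of hours to first reach Under Repair from state s, with t(Under Repair) = 0. Conditioning on the first hour:
t(Degraded) = 1 + 0.32·t(Degraded) + 0.32·t(Idle)
t(Idle) = 1 + 0.32·t(Degraded) + 0.4·t(Idle)
Solving: t(Degraded) = 3.0105, t(Idle) = 3.2723.
Expected hours from Degraded to Under Repair: 3.0105.

3.0105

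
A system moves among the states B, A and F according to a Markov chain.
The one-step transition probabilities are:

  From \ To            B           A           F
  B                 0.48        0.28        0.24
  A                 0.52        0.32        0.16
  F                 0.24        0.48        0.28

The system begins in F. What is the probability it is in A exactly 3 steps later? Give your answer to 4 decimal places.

Propagate the distribution vector 3 steps from F.
After 0 steps: (0.0000, 0.0000, 1.0000)
After 1 step: (0.2400, 0.4800, 0.2800)
After 2 steps: (0.4320, 0.3552, 0.2128)
After 3 steps: (0.4431, 0.3368, 0.2201)
P(in A after 3 steps) = 0.3368

0.3368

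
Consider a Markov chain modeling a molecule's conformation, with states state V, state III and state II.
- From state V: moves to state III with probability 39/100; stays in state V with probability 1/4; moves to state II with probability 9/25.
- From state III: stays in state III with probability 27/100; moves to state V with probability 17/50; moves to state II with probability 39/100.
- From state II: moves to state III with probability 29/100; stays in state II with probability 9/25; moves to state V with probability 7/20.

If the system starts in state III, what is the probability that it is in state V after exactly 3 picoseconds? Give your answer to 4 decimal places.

0.3155

Propagate the distribution vector 3 picoseconds from state III.
After 0 picoseconds: (0.0000, 1.0000, 0.0000)
After 1 picosecond: (0.3400, 0.2700, 0.3900)
After 2 picoseconds: (0.3133, 0.3186, 0.3681)
After 3 picoseconds: (0.3155, 0.3150, 0.3696)
P(in state V after 3 picoseconds) = 0.3155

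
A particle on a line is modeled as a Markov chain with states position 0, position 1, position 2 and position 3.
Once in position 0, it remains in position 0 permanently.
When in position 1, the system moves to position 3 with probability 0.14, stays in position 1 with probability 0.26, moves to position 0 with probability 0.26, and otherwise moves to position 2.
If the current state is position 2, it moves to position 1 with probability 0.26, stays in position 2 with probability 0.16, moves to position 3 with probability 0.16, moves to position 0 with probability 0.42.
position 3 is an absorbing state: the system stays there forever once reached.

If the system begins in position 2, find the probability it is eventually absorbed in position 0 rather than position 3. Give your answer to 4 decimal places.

0.7097

Let h(s) be the probability of absorption at position 0 starting from transient state s. Then h(position 0) = 1 and h(position 3) = 0. By first-step analysis:
h(position 1) = 0.26·1 + 0.26·h(position 1) + 0.34·h(position 2) + 0.14·0
h(position 2) = 0.42·1 + 0.26·h(position 1) + 0.16·h(position 2) + 0.16·0
Solving: h(position 1) = 0.6774, h(position 2) = 0.7097.
Starting from position 2, the probability is 0.7097.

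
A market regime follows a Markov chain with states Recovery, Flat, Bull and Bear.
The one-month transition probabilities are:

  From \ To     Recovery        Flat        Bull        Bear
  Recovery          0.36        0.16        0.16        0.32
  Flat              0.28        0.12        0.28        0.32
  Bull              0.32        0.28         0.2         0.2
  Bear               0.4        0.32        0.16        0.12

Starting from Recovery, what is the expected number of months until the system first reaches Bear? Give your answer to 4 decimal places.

Let t(s) be the expected number of months to first reach Bear from state s, with t(Bear) = 0. Conditioning on the first month:
t(Recovery) = 1 + 0.36·t(Recovery) + 0.16·t(Flat) + 0.16·t(Bull)
t(Flat) = 1 + 0.28·t(Recovery) + 0.12·t(Flat) + 0.28·t(Bull)
t(Bull) = 1 + 0.32·t(Recovery) + 0.28·t(Flat) + 0.2·t(Bull)
Solving: t(Recovery) = 3.3629, t(Flat) = 3.4121, t(Bull) = 3.7894.
Expected months from Recovery to Bear: 3.3629.

3.3629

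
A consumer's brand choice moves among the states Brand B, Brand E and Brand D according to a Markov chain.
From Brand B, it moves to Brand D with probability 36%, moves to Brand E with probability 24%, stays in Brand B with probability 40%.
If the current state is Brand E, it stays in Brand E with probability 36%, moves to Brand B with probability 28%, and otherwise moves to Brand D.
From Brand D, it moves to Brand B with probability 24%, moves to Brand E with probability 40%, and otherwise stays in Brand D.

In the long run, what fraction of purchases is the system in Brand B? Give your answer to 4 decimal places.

Let the stationary distribution be π with π = πP and π_1 + π_2 + π_3 = 1.
π_1 = 0.4·π_1 + 0.28·π_2 + 0.24·π_3
π_2 = 0.24·π_1 + 0.36·π_2 + 0.4·π_3
Solving with the normalization constraint gives π = (0.3018, 0.3382, 0.3600).
So the stationary probability of Brand B is 0.3018.

0.3018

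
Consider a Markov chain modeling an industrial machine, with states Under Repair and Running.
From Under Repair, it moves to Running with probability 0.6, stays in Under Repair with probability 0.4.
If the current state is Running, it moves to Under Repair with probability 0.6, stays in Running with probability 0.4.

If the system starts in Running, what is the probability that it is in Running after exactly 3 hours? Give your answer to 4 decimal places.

0.4960

Propagate the distribution vector 3 hours from Running.
After 0 hours: (0.0000, 1.0000)
After 1 hour: (0.6000, 0.4000)
After 2 hours: (0.4800, 0.5200)
After 3 hours: (0.5040, 0.4960)
P(in Running after 3 hours) = 0.4960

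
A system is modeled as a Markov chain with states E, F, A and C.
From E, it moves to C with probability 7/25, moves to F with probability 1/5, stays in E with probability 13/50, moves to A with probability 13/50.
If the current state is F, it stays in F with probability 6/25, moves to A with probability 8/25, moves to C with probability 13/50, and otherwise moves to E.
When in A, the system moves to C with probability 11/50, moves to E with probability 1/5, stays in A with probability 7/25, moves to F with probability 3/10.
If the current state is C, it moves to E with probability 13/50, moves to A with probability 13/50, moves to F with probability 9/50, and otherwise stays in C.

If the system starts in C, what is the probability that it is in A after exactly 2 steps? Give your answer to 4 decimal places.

0.2760

Propagate the distribution vector 2 steps from C.
After 0 steps: (0.0000, 0.0000, 0.0000, 1.0000)
After 1 step: (0.2600, 0.1800, 0.2600, 0.3000)
After 2 steps: (0.2300, 0.2272, 0.2760, 0.2668)
P(in A after 2 steps) = 0.2760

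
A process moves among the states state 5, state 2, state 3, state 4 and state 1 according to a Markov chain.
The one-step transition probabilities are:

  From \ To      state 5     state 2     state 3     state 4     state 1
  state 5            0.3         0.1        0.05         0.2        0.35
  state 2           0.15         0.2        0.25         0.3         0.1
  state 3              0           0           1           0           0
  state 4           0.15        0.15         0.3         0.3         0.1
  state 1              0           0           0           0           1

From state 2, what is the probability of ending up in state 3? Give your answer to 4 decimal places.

Let h(s) be the probability of absorption at state 3 starting from transient state s. Then h(state 3) = 1 and h(state 1) = 0. By first-step analysis:
h(state 5) = 0.3·h(state 5) + 0.1·h(state 2) + 0.05·1 + 0.2·h(state 4) + 0.35·0
h(state 2) = 0.15·h(state 5) + 0.2·h(state 2) + 0.25·1 + 0.3·h(state 4) + 0.1·0
h(state 4) = 0.15·h(state 5) + 0.15·h(state 2) + 0.3·1 + 0.3·h(state 4) + 0.1·0
Solving: h(state 5) = 0.3399, h(state 2) = 0.6136, h(state 4) = 0.6329.
Starting from state 2, the probability is 0.6136.

0.6136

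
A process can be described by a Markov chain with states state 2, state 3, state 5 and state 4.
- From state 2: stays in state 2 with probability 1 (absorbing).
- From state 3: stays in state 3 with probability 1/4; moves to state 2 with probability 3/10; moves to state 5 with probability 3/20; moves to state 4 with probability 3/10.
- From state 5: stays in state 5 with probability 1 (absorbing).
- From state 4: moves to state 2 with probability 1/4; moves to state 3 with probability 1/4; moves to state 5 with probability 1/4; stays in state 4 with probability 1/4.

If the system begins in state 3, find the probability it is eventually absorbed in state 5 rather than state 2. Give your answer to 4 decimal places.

Let h(s) be the probability of absorption at state 5 starting from transient state s. Then h(state 5) = 1 and h(state 2) = 0. By first-step analysis:
h(state 3) = 0.3·0 + 0.25·h(state 3) + 0.15·1 + 0.3·h(state 4)
h(state 4) = 0.25·0 + 0.25·h(state 3) + 0.25·1 + 0.25·h(state 4)
Solving: h(state 3) = 0.3846, h(state 4) = 0.4615.
Starting from state 3, the probability is 0.3846.

0.3846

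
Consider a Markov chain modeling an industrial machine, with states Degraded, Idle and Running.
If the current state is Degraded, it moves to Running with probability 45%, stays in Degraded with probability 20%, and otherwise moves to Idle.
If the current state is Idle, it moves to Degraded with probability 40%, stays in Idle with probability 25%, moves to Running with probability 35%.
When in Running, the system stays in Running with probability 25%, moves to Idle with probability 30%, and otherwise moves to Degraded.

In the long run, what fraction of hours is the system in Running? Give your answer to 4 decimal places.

0.3498

Let the stationary distribution be π with π = πP and π_1 + π_2 + π_3 = 1.
π_1 = 0.2·π_1 + 0.4·π_2 + 0.45·π_3
π_2 = 0.35·π_1 + 0.25·π_2 + 0.3·π_3
Solving with the normalization constraint gives π = (0.3479, 0.3023, 0.3498).
So the stationary probability of Running is 0.3498.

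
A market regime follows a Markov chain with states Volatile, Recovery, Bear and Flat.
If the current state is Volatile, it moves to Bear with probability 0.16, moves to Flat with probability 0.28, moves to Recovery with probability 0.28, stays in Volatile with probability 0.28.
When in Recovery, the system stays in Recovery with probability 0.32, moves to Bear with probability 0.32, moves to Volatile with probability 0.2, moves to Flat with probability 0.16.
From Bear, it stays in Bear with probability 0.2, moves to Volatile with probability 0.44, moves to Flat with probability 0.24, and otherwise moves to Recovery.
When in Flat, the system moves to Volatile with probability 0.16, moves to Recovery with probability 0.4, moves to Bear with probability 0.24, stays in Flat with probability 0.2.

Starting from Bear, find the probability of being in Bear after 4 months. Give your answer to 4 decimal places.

0.2327

Propagate the distribution vector 4 months from Bear.
After 0 months: (0.0000, 0.0000, 1.0000, 0.0000)
After 1 month: (0.4400, 0.1200, 0.2000, 0.2400)
After 2 months: (0.2736, 0.2816, 0.2064, 0.2384)
After 3 months: (0.2619, 0.2868, 0.2324, 0.2189)
After 4 months: (0.2680, 0.2806, 0.2327, 0.2188)
P(in Bear after 4 months) = 0.2327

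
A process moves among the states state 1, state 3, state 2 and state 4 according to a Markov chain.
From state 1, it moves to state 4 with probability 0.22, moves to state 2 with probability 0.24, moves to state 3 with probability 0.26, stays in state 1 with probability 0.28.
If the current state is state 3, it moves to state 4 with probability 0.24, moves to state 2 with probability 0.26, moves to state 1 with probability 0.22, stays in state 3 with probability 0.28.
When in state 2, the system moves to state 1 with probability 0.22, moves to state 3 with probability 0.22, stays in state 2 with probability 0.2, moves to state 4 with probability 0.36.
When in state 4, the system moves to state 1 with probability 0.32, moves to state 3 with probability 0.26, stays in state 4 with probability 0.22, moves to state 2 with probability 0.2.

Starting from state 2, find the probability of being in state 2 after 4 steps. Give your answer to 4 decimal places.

Propagate the distribution vector 4 steps from state 2.
After 0 steps: (0.0000, 0.0000, 1.0000, 0.0000)
After 1 step: (0.2200, 0.2200, 0.2000, 0.3600)
After 2 steps: (0.2692, 0.2564, 0.2220, 0.2524)
After 3 steps: (0.2614, 0.2562, 0.2262, 0.2562)
After 4 steps: (0.2613, 0.2561, 0.2258, 0.2568)
P(in state 2 after 4 steps) = 0.2258

0.2258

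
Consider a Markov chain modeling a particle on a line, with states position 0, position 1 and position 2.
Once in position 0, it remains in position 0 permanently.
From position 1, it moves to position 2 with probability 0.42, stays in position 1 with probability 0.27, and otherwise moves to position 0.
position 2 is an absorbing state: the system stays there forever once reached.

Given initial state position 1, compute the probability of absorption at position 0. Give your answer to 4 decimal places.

Let h(s) be the probability of absorption at position 0 starting from transient state s. Then h(position 0) = 1 and h(position 2) = 0. By first-step analysis:
h(position 1) = 0.31·1 + 0.27·h(position 1) + 0.42·0
Solving: h(position 1) = 0.4247.
Starting from position 1, the probability is 0.4247.

0.4247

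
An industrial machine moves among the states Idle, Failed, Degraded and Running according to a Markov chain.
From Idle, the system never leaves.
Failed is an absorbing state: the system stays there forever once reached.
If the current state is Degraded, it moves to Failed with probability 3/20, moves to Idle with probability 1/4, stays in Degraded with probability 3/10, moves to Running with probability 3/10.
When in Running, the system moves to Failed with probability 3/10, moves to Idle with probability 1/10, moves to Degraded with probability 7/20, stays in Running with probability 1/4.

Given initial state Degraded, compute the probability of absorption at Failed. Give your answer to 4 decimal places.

0.4821

Let h(s) be the probability of absorption at Failed starting from transient state s. Then h(Failed) = 1 and h(Idle) = 0. By first-step analysis:
h(Degraded) = 0.25·0 + 0.15·1 + 0.3·h(Degraded) + 0.3·h(Running)
h(Running) = 0.1·0 + 0.3·1 + 0.35·h(Degraded) + 0.25·h(Running)
Solving: h(Degraded) = 0.4821, h(Running) = 0.6250.
Starting from Degraded, the probability is 0.4821.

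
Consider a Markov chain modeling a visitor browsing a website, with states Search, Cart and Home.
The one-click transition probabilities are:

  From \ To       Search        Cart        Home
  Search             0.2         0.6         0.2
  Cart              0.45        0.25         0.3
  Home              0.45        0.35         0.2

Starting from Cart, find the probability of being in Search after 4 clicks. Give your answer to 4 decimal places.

Propagate the distribution vector 4 clicks from Cart.
After 0 clicks: (0.0000, 1.0000, 0.0000)
After 1 click: (0.4500, 0.2500, 0.3000)
After 2 clicks: (0.3375, 0.4375, 0.2250)
After 3 clicks: (0.3656, 0.3906, 0.2438)
After 4 clicks: (0.3586, 0.4023, 0.2391)
P(in Search after 4 clicks) = 0.3586

0.3586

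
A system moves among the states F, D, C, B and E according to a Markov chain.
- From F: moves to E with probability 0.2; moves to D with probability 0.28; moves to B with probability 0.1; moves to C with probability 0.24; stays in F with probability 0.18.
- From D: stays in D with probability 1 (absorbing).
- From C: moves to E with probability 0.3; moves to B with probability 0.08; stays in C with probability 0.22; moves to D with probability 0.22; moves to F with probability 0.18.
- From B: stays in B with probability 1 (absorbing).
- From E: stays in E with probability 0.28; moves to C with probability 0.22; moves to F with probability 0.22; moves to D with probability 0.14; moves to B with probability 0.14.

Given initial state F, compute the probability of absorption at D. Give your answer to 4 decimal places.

Let h(s) be the probability of absorption at D starting from transient state s. Then h(D) = 1 and h(B) = 0. By first-step analysis:
h(F) = 0.18·h(F) + 0.28·1 + 0.24·h(C) + 0.1·0 + 0.2·h(E)
h(C) = 0.18·h(F) + 0.22·1 + 0.22·h(C) + 0.08·0 + 0.3·h(E)
h(E) = 0.22·h(F) + 0.14·1 + 0.22·h(C) + 0.14·0 + 0.28·h(E)
Solving: h(F) = 0.6885, h(C) = 0.6761, h(E) = 0.6114.
Starting from F, the probability is 0.6885.

0.6885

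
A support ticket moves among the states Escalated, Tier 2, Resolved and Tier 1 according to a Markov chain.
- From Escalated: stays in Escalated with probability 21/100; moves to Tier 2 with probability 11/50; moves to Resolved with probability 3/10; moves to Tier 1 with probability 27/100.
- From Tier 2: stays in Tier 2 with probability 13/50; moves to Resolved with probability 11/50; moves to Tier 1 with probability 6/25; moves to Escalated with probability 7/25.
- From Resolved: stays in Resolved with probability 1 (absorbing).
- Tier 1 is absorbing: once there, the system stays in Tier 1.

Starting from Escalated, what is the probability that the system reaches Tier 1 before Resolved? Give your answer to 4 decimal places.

Let h(s) be the probability of absorption at Tier 1 starting from transient state s. Then h(Tier 1) = 1 and h(Resolved) = 0. By first-step analysis:
h(Escalated) = 0.21·h(Escalated) + 0.22·h(Tier 2) + 0.3·0 + 0.27·1
h(Tier 2) = 0.28·h(Escalated) + 0.26·h(Tier 2) + 0.22·0 + 0.24·1
Solving: h(Escalated) = 0.4830, h(Tier 2) = 0.5071.
Starting from Escalated, the probability is 0.4830.

0.4830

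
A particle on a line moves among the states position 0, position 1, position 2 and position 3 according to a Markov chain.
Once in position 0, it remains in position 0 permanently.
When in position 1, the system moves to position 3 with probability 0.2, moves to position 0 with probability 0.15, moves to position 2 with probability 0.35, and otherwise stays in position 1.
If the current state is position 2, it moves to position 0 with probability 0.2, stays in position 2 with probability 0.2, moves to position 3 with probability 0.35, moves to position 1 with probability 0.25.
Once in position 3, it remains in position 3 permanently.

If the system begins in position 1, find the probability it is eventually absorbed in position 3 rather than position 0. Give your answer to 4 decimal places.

0.5979

Let h(s) be the probability of absorption at position 3 starting from transient state s. Then h(position 3) = 1 and h(position 0) = 0. By first-step analysis:
h(position 1) = 0.15·0 + 0.3·h(position 1) + 0.35·h(position 2) + 0.2·1
h(position 2) = 0.2·0 + 0.25·h(position 1) + 0.2·h(position 2) + 0.35·1
Solving: h(position 1) = 0.5979, h(position 2) = 0.6243.
Starting from position 1, the probability is 0.5979.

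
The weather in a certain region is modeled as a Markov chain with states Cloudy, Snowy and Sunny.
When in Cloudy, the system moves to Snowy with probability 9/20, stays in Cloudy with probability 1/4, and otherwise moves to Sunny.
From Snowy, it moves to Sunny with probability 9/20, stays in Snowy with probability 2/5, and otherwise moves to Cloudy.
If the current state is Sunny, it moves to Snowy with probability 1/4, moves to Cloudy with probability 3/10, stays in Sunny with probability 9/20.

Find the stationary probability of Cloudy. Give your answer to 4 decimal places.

Let the stationary distribution be π with π = πP and π_1 + π_2 + π_3 = 1.
π_1 = 0.25·π_1 + 0.15·π_2 + 0.3·π_3
π_2 = 0.45·π_1 + 0.4·π_2 + 0.25·π_3
Solving with the normalization constraint gives π = (0.2358, 0.3496, 0.4146).
So the stationary probability of Cloudy is 0.2358.

0.2358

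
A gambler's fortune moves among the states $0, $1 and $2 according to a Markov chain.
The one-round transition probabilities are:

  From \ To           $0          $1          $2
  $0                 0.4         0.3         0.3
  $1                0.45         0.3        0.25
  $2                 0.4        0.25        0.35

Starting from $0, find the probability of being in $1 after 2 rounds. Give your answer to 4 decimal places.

0.2850

Sum over the intermediate state after 1 round:
P = P($0→$0)·P($0→$1) + P($0→$1)·P($1→$1) + P($0→$2)·P($2→$1)
  = 0.4×0.3 + 0.3×0.3 + 0.3×0.25
  = 0.1200 + 0.0900 + 0.0750 = 0.2850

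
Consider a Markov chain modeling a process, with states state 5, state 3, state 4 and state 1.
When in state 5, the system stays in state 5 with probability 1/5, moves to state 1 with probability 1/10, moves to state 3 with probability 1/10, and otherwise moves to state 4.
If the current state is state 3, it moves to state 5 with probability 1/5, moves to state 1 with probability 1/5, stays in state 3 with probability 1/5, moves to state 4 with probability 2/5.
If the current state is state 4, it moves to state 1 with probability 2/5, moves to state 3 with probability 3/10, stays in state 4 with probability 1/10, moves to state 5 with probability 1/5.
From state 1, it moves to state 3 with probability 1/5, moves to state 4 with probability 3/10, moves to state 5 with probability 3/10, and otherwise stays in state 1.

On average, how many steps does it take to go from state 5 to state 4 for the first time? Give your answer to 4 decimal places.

1.8605

Let t(s) be the expected number of steps to first reach state 4 from state s, with t(state 4) = 0. Conditioning on the first step:
t(state 5) = 1 + 0.2·t(state 5) + 0.1·t(state 3) + 0.1·t(state 1)
t(state 3) = 1 + 0.2·t(state 5) + 0.2·t(state 3) + 0.2·t(state 1)
t(state 1) = 1 + 0.3·t(state 5) + 0.2·t(state 3) + 0.2·t(state 1)
Solving: t(state 5) = 1.8605, t(state 3) = 2.3488, t(state 1) = 2.5349.
Expected steps from state 5 to state 4: 1.8605.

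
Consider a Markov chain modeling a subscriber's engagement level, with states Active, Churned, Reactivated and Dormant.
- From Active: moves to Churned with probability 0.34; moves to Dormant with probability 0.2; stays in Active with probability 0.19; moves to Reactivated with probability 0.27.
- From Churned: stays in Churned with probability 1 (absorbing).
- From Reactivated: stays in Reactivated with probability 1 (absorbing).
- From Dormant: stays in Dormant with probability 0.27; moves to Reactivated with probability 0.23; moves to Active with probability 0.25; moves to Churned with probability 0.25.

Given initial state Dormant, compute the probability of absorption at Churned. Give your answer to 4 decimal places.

0.5311

Let h(s) be the probability of absorption at Churned starting from transient state s. Then h(Churned) = 1 and h(Reactivated) = 0. By first-step analysis:
h(Active) = 0.19·h(Active) + 0.34·1 + 0.27·0 + 0.2·h(Dormant)
h(Dormant) = 0.25·h(Active) + 0.25·1 + 0.23·0 + 0.27·h(Dormant)
Solving: h(Active) = 0.5509, h(Dormant) = 0.5311.
Starting from Dormant, the probability is 0.5311.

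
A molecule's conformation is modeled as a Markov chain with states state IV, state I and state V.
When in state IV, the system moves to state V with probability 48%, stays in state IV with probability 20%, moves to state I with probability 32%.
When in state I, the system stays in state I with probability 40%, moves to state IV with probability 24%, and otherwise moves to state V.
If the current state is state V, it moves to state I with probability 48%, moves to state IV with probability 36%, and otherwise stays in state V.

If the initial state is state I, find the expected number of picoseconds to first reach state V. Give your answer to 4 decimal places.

2.5794

Let t(s) be the expected number of picoseconds to first reach state V from state s, with t(state V) = 0. Conditioning on the first picosecond:
t(state IV) = 1 + 0.2·t(state IV) + 0.32·t(state I)
t(state I) = 1 + 0.24·t(state IV) + 0.4·t(state I)
Solving: t(state IV) = 2.2817, t(state I) = 2.5794.
Expected picoseconds from state I to state V: 2.5794.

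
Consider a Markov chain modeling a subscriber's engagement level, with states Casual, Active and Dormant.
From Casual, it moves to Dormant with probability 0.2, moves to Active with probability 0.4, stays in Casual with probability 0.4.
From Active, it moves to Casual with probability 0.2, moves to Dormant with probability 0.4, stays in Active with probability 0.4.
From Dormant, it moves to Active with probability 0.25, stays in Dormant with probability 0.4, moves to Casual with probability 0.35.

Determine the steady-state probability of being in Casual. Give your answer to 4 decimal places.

Let the stationary distribution be π with π = πP and π_1 + π_2 + π_3 = 1.
π_1 = 0.4·π_1 + 0.2·π_2 + 0.35·π_3
π_2 = 0.4·π_1 + 0.4·π_2 + 0.25·π_3
Solving with the normalization constraint gives π = (0.3133, 0.3494, 0.3373).
So the stationary probability of Casual is 0.3133.

0.3133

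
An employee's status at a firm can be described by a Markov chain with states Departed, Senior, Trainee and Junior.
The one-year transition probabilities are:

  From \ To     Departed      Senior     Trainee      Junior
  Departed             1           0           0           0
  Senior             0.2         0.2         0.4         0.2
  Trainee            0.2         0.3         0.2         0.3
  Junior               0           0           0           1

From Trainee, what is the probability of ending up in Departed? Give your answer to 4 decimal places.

0.4231

Let h(s) be the probability of absorption at Departed starting from transient state s. Then h(Departed) = 1 and h(Junior) = 0. By first-step analysis:
h(Senior) = 0.2·1 + 0.2·h(Senior) + 0.4·h(Trainee) + 0.2·0
h(Trainee) = 0.2·1 + 0.3·h(Senior) + 0.2·h(Trainee) + 0.3·0
Solving: h(Senior) = 0.4615, h(Trainee) = 0.4231.
Starting from Trainee, the probability is 0.4231.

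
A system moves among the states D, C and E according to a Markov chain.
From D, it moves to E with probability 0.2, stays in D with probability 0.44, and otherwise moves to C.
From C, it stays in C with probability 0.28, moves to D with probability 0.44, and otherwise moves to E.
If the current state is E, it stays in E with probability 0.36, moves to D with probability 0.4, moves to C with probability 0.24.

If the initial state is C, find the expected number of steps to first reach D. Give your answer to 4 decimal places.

Let t(s) be the expected number of steps to first reach D from state s, with t(D) = 0. Conditioning on the first step:
t(C) = 1 + 0.28·t(C) + 0.28·t(E)
t(E) = 1 + 0.24·t(C) + 0.36·t(E)
Solving: t(C) = 2.3374, t(E) = 2.4390.
Expected steps from C to D: 2.3374.

2.3374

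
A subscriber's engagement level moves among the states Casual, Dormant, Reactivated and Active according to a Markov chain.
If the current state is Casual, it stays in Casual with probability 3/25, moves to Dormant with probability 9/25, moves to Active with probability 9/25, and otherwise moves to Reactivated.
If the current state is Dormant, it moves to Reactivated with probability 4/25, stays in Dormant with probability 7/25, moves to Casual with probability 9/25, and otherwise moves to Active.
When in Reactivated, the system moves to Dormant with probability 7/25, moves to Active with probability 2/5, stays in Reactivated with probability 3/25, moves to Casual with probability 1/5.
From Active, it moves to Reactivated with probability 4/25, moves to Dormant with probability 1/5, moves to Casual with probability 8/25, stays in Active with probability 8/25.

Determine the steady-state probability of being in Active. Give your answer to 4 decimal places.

Let the stationary distribution be π with π = πP and π_1 + π_2 + π_3 + π_4 = 1.
π_1 = 0.12·π_1 + 0.36·π_2 + 0.2·π_3 + 0.32·π_4
π_2 = 0.36·π_1 + 0.28·π_2 + 0.28·π_3 + 0.2·π_4
π_3 = 0.16·π_1 + 0.16·π_2 + 0.12·π_3 + 0.16·π_4
Solving with the normalization constraint gives π = (0.2605, 0.2761, 0.1538, 0.3096).
So the stationary probability of Active is 0.3096.

0.3096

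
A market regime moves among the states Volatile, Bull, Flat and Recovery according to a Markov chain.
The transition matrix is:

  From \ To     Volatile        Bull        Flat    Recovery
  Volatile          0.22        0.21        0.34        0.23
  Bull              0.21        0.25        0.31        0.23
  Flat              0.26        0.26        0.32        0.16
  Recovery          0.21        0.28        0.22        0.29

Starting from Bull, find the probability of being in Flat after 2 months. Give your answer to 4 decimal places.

0.2987

Propagate the distribution vector 2 months from Bull.
After 0 months: (0.0000, 1.0000, 0.0000, 0.0000)
After 1 month: (0.2100, 0.2500, 0.3100, 0.2300)
After 2 months: (0.2276, 0.2516, 0.2987, 0.2221)
P(in Flat after 2 months) = 0.2987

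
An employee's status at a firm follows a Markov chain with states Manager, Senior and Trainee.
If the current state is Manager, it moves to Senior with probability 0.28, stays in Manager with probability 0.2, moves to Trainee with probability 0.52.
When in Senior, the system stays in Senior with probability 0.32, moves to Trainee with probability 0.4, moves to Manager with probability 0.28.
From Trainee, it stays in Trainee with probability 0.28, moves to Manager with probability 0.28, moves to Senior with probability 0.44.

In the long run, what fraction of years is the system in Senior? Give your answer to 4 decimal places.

0.3558

Let the stationary distribution be π with π = πP and π_1 + π_2 + π_3 = 1.
π_1 = 0.2·π_1 + 0.28·π_2 + 0.28·π_3
π_2 = 0.28·π_1 + 0.32·π_2 + 0.44·π_3
Solving with the normalization constraint gives π = (0.2593, 0.3558, 0.3849).
So the stationary probability of Senior is 0.3558.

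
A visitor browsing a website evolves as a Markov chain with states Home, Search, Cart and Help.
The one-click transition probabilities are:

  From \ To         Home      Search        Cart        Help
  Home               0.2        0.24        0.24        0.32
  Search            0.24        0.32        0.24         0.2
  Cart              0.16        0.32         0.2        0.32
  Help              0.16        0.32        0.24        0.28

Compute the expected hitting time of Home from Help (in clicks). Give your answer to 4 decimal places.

Let t(s) be the expected number of clicks to first reach Home from state s, with t(Home) = 0. Conditioning on the first click:
t(Search) = 1 + 0.32·t(Search) + 0.24·t(Cart) + 0.2·t(Help)
t(Cart) = 1 + 0.32·t(Search) + 0.2·t(Cart) + 0.32·t(Help)
t(Help) = 1 + 0.32·t(Search) + 0.24·t(Cart) + 0.28·t(Help)
Solving: t(Search) = 4.9569, t(Cart) = 5.3879, t(Help) = 5.3879.
Expected clicks from Help to Home: 5.3879.

5.3879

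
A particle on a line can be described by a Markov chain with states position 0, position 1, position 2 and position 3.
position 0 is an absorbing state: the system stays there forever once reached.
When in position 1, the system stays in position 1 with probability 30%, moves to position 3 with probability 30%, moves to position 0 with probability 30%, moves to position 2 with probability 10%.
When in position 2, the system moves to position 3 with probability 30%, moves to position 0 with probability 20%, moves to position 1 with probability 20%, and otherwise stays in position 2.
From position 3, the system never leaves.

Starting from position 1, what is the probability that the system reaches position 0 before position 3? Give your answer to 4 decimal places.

Let h(s) be the probability of absorption at position 0 starting from transient state s. Then h(position 0) = 1 and h(position 3) = 0. By first-step analysis:
h(position 1) = 0.3·1 + 0.3·h(position 1) + 0.1·h(position 2) + 0.3·0
h(position 2) = 0.2·1 + 0.2·h(position 1) + 0.3·h(position 2) + 0.3·0
Solving: h(position 1) = 0.4894, h(position 2) = 0.4255.
Starting from position 1, the probability is 0.4894.

0.4894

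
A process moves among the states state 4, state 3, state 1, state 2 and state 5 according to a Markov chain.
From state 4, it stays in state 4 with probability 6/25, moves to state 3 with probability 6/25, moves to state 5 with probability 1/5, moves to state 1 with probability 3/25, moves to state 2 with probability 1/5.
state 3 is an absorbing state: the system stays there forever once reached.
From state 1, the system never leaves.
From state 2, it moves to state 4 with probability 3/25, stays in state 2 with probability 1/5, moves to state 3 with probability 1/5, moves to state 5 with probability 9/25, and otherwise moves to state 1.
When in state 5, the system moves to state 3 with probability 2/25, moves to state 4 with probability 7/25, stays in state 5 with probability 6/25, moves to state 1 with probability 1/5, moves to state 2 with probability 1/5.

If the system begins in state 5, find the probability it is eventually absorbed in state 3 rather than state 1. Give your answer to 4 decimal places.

0.4629

Let h(s) be the probability of absorption at state 3 starting from transient state s. Then h(state 3) = 1 and h(state 1) = 0. By first-step analysis:
h(state 4) = 0.24·h(state 4) + 0.24·1 + 0.12·0 + 0.2·h(state 2) + 0.2·h(state 5)
h(state 2) = 0.12·h(state 4) + 0.2·1 + 0.12·0 + 0.2·h(state 2) + 0.36·h(state 5)
h(state 5) = 0.28·h(state 4) + 0.08·1 + 0.2·0 + 0.2·h(state 2) + 0.24·h(state 5)
Solving: h(state 4) = 0.5812, h(state 2) = 0.5455, h(state 5) = 0.4629.
Starting from state 5, the probability is 0.4629.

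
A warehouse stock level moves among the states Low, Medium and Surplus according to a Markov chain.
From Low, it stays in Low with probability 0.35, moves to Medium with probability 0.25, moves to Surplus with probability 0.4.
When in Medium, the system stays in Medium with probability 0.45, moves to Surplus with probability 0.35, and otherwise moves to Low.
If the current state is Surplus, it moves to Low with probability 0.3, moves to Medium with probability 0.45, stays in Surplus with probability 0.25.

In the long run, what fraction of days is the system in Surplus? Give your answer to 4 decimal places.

Let the stationary distribution be π with π = πP and π_1 + π_2 + π_3 = 1.
π_1 = 0.35·π_1 + 0.2·π_2 + 0.3·π_3
π_2 = 0.25·π_1 + 0.45·π_2 + 0.45·π_3
Solving with the normalization constraint gives π = (0.2742, 0.3952, 0.3306).
So the stationary probability of Surplus is 0.3306.

0.3306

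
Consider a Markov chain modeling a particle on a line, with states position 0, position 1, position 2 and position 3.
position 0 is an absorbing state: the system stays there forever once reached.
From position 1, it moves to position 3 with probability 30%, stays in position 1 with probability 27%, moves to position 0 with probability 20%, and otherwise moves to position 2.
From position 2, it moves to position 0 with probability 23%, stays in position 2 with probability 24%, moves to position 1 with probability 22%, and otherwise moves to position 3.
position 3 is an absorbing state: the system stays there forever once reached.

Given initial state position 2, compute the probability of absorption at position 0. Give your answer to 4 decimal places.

0.4203

Let h(s) be the probability of absorption at position 0 starting from transient state s. Then h(position 0) = 1 and h(position 3) = 0. By first-step analysis:
h(position 1) = 0.2·1 + 0.27·h(position 1) + 0.23·h(position 2) + 0.3·0
h(position 2) = 0.23·1 + 0.22·h(position 1) + 0.24·h(position 2) + 0.31·0
Solving: h(position 1) = 0.4064, h(position 2) = 0.4203.
Starting from position 2, the probability is 0.4203.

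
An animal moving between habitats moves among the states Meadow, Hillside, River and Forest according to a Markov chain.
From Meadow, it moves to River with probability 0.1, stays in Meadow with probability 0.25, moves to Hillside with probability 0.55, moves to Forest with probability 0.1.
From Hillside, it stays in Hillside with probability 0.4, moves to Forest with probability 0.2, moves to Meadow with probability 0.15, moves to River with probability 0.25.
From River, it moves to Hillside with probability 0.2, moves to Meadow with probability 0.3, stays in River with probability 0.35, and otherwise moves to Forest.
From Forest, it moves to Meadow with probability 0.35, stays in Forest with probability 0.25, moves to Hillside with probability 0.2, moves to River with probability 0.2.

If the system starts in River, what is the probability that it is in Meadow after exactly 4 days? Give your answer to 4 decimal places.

Propagate the distribution vector 4 days from River.
After 0 days: (0.0000, 0.0000, 1.0000, 0.0000)
After 1 day: (0.3000, 0.2000, 0.3500, 0.1500)
After 2 days: (0.2625, 0.3450, 0.2325, 0.1600)
After 3 days: (0.2431, 0.3609, 0.2259, 0.1701)
After 4 days: (0.2422, 0.3573, 0.2276, 0.1729)
P(in Meadow after 4 days) = 0.2422

0.2422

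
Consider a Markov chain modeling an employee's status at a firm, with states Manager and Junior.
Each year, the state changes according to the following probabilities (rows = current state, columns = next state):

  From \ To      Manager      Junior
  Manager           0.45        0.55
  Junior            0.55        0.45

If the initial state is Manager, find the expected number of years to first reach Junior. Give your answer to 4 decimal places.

1.8182

Let t(s) be the expected number of years to first reach Junior from state s, with t(Junior) = 0. Conditioning on the first year:
t(Manager) = 1 + 0.45·t(Manager)
Solving: t(Manager) = 1.8182.
Expected years from Manager to Junior: 1.8182.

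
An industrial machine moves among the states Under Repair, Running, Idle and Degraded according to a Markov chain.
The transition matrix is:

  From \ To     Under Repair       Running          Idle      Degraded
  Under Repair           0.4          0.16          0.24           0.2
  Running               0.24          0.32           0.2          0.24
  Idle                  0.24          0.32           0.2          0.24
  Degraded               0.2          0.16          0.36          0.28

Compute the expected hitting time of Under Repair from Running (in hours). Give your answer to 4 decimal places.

4.3478

Let t(s) be the expected number of hours to first reach Under Repair from state s, with t(Under Repair) = 0. Conditioning on the first hour:
t(Running) = 1 + 0.32·t(Running) + 0.2·t(Idle) + 0.24·t(Degraded)
t(Idle) = 1 + 0.32·t(Running) + 0.2·t(Idle) + 0.24·t(Degraded)
t(Degraded) = 1 + 0.16·t(Running) + 0.36·t(Idle) + 0.28·t(Degraded)
Solving: t(Running) = 4.3478, t(Idle) = 4.3478, t(Degraded) = 4.5290.
Expected hours from Running to Under Repair: 4.3478.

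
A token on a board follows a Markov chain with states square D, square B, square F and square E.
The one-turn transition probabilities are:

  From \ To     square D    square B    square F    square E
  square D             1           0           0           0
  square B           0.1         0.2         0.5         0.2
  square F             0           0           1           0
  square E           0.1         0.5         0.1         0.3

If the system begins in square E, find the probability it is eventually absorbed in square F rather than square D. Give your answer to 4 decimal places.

0.7174

Let h(s) be the probability of absorption at square F starting from transient state s. Then h(square F) = 1 and h(square D) = 0. By first-step analysis:
h(square B) = 0.1·0 + 0.2·h(square B) + 0.5·1 + 0.2·h(square E)
h(square E) = 0.1·0 + 0.5·h(square B) + 0.1·1 + 0.3·h(square E)
Solving: h(square B) = 0.8043, h(square E) = 0.7174.
Starting from square E, the probability is 0.7174.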